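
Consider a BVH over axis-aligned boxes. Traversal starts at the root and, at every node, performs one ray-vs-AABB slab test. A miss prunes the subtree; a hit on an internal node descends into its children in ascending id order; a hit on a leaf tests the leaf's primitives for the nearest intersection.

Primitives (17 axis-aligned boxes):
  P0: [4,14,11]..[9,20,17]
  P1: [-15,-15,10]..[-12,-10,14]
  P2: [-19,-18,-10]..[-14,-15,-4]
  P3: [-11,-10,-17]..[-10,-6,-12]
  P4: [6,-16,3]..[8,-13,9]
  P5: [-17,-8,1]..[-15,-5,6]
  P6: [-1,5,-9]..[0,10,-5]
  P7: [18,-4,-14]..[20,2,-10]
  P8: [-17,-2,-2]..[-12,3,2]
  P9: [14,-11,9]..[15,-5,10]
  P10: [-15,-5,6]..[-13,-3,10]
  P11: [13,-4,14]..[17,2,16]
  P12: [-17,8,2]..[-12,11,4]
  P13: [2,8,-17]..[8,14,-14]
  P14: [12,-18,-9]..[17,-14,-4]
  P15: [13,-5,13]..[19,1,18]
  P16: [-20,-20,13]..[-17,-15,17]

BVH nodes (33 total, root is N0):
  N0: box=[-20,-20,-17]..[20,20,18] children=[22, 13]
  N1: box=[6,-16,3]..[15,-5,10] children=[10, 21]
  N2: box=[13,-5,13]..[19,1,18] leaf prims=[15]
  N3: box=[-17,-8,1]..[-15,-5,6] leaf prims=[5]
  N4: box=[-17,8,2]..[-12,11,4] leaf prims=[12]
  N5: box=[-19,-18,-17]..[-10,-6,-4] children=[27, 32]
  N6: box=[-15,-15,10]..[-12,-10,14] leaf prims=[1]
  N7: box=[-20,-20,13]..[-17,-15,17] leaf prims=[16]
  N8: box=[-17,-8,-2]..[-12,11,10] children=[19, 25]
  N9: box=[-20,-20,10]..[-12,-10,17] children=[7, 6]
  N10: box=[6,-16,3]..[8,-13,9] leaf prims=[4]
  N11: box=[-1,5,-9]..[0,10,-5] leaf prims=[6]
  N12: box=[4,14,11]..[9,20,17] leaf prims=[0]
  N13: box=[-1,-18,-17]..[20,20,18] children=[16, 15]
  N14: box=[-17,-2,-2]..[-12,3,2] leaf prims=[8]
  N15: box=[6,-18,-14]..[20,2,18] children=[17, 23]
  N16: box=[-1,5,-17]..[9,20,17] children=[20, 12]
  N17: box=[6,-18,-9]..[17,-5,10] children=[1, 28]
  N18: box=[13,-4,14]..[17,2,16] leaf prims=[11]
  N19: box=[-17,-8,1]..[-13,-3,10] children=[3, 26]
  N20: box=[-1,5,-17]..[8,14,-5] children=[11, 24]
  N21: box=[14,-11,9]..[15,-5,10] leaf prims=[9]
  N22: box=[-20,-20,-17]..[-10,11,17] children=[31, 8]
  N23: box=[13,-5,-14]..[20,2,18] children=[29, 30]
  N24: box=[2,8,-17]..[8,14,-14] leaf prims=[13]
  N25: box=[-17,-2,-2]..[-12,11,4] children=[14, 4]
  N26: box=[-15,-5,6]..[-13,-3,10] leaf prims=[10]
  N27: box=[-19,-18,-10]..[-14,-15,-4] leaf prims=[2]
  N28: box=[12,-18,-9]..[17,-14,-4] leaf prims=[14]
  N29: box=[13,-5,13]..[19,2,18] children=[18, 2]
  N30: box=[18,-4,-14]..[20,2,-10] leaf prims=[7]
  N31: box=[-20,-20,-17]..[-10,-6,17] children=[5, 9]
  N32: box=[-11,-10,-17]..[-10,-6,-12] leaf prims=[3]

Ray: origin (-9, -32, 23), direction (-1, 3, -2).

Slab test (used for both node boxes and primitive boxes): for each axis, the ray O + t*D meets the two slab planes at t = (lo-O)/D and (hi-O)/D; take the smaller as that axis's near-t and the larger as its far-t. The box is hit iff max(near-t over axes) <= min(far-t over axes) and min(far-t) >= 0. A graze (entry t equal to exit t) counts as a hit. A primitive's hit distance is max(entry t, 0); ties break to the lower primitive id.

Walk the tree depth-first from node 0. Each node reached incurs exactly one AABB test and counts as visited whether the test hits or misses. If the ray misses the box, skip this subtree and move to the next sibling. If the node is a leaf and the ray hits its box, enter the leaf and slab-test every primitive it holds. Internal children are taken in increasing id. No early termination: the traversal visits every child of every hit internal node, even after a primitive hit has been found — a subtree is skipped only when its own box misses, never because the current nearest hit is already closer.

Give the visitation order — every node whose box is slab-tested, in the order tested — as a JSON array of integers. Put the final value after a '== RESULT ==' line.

Trace the traversal:
N0 x:[-29,11] y:[4,52/3] z:[5/2,20] -> hit [4,11], descend [13, 22]
  N13 x:[-29,-8] y:[14/3,52/3] z:[5/2,20] -> miss, prune
  N22 x:[1,11] y:[4,43/3] z:[3,20] -> hit [4,11], descend [8, 31]
    N8 x:[3,8] y:[8,43/3] z:[13/2,25/2] -> hit [8,8], descend [19, 25]
      N19 x:[4,8] y:[8,29/3] z:[13/2,11] -> hit [8,8], descend [3, 26]
        N3 x:[6,8] y:[8,9] z:[17/2,11] -> miss, prune
        N26 x:[4,6] y:[9,29/3] z:[13/2,17/2] -> miss, prune
      N25 x:[3,8] y:[10,43/3] z:[19/2,25/2] -> miss, prune
    N31 x:[1,11] y:[4,26/3] z:[3,20] -> hit [4,26/3], descend [5, 9]
      N5 x:[1,10] y:[14/3,26/3] z:[27/2,20] -> miss, prune
      N9 x:[3,11] y:[4,22/3] z:[3,13/2] -> hit [4,13/2], descend [6, 7]
        N6 x:[3,6] y:[17/3,22/3] z:[9/2,13/2] -> hit [17/3,6] leaf, test {P1@t=17/3}
        N7 x:[8,11] y:[4,17/3] z:[3,5] -> miss, prune

order=[0, 13, 22, 8, 19, 3, 26, 25, 31, 5, 9, 6, 7]  |boxes|=13  |leaves|=1  hit=P1

== RESULT ==
[0, 13, 22, 8, 19, 3, 26, 25, 31, 5, 9, 6, 7]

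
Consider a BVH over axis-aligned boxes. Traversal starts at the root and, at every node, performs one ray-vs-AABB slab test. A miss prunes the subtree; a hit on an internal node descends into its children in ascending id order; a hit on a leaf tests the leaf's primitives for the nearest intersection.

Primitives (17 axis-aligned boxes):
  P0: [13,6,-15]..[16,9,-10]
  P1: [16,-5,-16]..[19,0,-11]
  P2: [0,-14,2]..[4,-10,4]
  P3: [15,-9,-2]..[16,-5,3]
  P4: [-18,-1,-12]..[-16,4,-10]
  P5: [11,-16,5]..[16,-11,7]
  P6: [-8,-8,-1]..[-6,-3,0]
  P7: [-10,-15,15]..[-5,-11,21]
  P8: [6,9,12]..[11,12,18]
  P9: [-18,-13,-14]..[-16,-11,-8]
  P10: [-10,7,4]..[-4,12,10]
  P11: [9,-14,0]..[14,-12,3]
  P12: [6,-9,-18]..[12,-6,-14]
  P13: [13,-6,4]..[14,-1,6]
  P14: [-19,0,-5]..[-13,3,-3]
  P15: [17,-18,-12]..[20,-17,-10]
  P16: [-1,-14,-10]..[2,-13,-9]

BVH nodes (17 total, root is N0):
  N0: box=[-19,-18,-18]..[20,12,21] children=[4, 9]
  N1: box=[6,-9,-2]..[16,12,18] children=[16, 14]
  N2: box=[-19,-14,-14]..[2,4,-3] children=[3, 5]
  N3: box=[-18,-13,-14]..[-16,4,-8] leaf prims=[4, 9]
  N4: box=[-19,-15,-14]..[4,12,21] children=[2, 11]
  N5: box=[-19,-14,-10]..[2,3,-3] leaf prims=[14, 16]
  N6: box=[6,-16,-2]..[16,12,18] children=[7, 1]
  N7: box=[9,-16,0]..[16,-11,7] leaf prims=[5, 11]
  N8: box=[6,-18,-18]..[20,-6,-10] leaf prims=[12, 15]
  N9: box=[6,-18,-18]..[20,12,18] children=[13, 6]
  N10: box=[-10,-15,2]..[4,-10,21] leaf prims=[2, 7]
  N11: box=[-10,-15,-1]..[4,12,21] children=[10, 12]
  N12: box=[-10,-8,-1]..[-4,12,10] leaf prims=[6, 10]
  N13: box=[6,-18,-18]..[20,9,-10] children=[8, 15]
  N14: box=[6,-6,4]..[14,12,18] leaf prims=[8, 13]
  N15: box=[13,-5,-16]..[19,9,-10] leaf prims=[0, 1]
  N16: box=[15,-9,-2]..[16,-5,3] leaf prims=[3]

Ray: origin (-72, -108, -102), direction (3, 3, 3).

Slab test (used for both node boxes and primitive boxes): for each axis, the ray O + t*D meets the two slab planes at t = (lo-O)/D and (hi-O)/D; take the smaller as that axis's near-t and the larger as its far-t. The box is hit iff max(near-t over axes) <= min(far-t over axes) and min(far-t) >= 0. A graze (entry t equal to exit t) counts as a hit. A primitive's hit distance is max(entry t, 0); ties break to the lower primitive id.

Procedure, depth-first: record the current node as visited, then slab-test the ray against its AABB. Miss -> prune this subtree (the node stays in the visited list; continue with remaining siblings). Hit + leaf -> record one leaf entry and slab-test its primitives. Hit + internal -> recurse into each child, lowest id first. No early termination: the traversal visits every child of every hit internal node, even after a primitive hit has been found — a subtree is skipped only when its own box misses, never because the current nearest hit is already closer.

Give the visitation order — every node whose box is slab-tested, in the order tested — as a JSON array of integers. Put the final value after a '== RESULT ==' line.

Traverse from the root:
N0 x:[53/3,92/3] y:[30,40] z:[28,41] -> hit [30,92/3], descend [4, 9]
  N4 x:[53/3,76/3] y:[31,40] z:[88/3,41] -> miss, prune
  N9 x:[26,92/3] y:[30,40] z:[28,40] -> hit [30,92/3], descend [6, 13]
    N6 x:[26,88/3] y:[92/3,40] z:[100/3,40] -> miss, prune
    N13 x:[26,92/3] y:[30,39] z:[28,92/3] -> hit [30,92/3], descend [8, 15]
      N8 x:[26,92/3] y:[30,34] z:[28,92/3] -> hit [30,92/3] leaf, test {P12(miss), P15@t=30}
      N15 x:[85/3,91/3] y:[103/3,39] z:[86/3,92/3] -> miss, prune

order=[0, 4, 9, 6, 13, 8, 15]  |boxes|=7  |leaves|=1  hit=P15

== RESULT ==
[0, 4, 9, 6, 13, 8, 15]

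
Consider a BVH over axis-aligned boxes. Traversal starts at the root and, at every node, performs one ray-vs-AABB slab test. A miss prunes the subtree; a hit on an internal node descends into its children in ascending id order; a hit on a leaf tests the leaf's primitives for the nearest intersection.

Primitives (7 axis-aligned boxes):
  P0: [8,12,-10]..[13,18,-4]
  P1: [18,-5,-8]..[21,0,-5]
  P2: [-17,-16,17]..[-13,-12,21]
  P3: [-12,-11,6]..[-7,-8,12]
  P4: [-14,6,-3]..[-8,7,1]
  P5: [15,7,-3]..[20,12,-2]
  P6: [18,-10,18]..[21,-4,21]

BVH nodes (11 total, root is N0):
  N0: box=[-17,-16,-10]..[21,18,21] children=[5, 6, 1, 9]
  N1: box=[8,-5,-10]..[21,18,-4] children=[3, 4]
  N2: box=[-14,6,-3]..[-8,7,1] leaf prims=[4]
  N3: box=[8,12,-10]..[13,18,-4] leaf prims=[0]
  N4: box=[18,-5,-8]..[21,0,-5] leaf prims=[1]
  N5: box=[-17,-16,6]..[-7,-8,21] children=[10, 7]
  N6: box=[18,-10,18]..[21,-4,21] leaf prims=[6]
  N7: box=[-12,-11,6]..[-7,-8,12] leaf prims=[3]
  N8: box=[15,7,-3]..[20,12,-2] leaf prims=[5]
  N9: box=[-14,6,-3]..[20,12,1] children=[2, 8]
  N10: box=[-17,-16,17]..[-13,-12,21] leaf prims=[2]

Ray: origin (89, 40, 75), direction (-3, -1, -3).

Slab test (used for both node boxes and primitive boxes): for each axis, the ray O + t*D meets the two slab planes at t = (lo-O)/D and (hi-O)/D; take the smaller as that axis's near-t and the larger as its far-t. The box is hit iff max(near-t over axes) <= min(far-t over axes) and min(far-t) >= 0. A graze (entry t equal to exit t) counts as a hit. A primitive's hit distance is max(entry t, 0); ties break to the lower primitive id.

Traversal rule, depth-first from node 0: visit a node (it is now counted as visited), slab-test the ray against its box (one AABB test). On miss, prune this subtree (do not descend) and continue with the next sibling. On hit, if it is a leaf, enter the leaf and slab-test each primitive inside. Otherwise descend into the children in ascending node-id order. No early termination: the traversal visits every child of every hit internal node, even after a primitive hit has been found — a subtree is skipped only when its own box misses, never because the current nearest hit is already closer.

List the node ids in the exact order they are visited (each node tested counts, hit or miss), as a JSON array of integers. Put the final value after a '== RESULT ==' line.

Trace the traversal:
N0 x:[68/3,106/3] y:[22,56] z:[18,85/3] -> hit [68/3,85/3], descend [1, 5, 6, 9]
  N1 x:[68/3,27] y:[22,45] z:[79/3,85/3] -> hit [79/3,27], descend [3, 4]
    N3 x:[76/3,27] y:[22,28] z:[79/3,85/3] -> hit [79/3,27] leaf, test {P0@t=79/3}
    N4 x:[68/3,71/3] y:[40,45] z:[80/3,83/3] -> miss, prune
  N5 x:[32,106/3] y:[48,56] z:[18,23] -> miss, prune
  N6 x:[68/3,71/3] y:[44,50] z:[18,19] -> miss, prune
  N9 x:[23,103/3] y:[28,34] z:[74/3,26] -> miss, prune

order=[0, 1, 3, 4, 5, 6, 9]  |boxes|=7  |leaves|=1  hit=P0

== RESULT ==
[0, 1, 3, 4, 5, 6, 9]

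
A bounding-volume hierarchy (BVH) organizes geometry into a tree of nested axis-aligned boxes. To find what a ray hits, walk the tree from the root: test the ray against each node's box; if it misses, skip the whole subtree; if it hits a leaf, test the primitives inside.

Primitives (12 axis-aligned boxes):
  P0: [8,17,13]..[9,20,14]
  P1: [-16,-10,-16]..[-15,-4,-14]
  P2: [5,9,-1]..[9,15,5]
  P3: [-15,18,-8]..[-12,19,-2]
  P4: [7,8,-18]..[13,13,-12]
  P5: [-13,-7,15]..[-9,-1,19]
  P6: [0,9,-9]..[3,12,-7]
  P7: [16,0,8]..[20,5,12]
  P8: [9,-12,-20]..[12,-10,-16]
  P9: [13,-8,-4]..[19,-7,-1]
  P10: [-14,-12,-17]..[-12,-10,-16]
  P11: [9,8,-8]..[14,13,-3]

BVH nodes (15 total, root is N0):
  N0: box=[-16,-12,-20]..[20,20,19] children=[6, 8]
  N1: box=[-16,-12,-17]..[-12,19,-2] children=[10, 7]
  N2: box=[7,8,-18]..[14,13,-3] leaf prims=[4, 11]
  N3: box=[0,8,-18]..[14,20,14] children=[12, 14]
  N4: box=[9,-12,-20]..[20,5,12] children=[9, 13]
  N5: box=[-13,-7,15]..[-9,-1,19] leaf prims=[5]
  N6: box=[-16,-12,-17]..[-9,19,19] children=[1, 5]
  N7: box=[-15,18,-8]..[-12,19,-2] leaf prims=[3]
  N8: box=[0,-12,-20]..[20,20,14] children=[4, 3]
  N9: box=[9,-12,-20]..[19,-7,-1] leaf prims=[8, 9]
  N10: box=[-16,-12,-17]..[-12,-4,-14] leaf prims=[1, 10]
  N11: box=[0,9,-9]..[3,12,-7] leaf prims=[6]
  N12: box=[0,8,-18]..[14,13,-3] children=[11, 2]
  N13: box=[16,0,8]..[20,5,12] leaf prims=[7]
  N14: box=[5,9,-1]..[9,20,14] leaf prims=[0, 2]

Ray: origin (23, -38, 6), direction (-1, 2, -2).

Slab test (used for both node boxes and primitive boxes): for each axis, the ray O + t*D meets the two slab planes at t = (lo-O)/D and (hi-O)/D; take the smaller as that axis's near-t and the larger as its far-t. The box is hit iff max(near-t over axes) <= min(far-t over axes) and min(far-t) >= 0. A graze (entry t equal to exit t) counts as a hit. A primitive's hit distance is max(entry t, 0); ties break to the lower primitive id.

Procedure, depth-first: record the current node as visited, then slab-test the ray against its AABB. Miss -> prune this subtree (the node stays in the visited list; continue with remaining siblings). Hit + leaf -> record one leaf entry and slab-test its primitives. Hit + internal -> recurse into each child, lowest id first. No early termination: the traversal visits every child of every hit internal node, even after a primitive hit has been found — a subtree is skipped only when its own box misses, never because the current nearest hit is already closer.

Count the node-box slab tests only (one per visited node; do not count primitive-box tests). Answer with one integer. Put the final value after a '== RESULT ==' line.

Traverse from the root:
N0 x:[3,39] y:[13,29] z:[-13/2,13] -> hit [13,13], descend [6, 8]
  N6 x:[32,39] y:[13,57/2] z:[-13/2,23/2] -> miss, prune
  N8 x:[3,23] y:[13,29] z:[-4,13] -> hit [13,13], descend [3, 4]
    N3 x:[9,23] y:[23,29] z:[-4,12] -> miss, prune
    N4 x:[3,14] y:[13,43/2] z:[-3,13] -> hit [13,13], descend [9, 13]
      N9 x:[4,14] y:[13,31/2] z:[7/2,13] -> hit [13,13] leaf, test {P8@t=13, P9(miss)}
      N13 x:[3,7] y:[19,43/2] z:[-3,-1] -> miss, prune

Summary -> nodes [0, 6, 8, 3, 4, 9, 13]; box-tests=7; leaf-entries=1; first=P8

== RESULT ==
7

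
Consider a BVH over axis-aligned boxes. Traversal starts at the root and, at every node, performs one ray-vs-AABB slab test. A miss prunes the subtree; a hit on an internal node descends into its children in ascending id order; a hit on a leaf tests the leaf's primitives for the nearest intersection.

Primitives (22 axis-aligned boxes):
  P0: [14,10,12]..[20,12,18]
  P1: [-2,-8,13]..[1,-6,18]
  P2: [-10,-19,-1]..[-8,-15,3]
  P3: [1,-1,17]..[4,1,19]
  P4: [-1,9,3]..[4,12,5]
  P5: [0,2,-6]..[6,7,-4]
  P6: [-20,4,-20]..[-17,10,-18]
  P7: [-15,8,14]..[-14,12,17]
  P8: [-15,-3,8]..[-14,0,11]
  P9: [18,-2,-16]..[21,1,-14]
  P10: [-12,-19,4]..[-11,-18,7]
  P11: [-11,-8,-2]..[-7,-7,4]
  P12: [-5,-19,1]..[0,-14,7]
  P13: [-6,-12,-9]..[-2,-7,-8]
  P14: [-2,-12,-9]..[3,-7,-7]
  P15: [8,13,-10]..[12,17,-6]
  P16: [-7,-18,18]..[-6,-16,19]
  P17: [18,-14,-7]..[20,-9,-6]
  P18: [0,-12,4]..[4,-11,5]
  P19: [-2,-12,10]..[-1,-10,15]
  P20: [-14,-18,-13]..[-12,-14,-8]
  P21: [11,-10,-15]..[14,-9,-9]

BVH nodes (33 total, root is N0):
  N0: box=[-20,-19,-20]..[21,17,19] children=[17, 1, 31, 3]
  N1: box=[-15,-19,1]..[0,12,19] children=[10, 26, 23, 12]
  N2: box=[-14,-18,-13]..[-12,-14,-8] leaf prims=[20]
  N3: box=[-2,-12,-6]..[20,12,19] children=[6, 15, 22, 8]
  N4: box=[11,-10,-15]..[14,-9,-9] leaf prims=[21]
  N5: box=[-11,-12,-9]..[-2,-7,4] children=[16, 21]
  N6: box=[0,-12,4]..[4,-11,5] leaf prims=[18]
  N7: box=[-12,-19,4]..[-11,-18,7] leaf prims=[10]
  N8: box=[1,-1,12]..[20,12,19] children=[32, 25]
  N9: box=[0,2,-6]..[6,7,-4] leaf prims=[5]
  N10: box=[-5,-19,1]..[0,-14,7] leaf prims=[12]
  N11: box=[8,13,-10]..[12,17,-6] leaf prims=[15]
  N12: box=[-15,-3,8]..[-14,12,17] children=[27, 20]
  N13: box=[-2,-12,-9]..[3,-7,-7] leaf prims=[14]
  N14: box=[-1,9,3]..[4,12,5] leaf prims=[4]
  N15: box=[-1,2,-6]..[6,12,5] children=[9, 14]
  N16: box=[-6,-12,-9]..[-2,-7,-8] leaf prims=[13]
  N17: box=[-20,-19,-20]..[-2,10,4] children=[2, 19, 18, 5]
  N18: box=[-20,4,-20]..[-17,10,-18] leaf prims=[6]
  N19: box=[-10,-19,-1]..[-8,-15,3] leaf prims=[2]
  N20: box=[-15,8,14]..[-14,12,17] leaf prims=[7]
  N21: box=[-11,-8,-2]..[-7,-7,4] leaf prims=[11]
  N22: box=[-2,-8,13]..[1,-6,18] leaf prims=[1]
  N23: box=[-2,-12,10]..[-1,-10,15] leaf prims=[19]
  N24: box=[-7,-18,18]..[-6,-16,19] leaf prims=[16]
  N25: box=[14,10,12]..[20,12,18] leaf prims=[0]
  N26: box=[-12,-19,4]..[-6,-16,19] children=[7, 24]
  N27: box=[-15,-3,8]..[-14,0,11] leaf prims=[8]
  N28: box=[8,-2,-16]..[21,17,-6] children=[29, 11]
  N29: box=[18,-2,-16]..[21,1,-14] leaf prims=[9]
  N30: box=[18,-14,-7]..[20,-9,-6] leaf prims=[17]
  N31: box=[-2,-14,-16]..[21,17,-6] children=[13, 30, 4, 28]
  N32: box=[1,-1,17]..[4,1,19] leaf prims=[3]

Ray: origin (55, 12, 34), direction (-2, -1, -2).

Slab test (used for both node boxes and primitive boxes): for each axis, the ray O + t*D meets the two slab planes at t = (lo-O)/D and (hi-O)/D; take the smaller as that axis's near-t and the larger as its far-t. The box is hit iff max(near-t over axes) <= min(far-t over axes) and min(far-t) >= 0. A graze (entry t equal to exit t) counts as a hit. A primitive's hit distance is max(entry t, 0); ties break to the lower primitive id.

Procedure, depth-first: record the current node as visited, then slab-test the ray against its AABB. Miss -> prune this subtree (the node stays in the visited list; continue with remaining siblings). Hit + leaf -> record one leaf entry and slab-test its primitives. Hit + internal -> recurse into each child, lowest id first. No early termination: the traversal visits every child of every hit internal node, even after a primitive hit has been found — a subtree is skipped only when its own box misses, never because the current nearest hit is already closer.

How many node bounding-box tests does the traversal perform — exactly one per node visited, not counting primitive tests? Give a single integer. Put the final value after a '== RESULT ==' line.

Traverse from the root:
N0 x:[17,75/2] y:[-5,31] z:[15/2,27] -> hit [17,27], descend [1, 3, 17, 31]
  N1 x:[55/2,35] y:[0,31] z:[15/2,33/2] -> miss, prune
  N3 x:[35/2,57/2] y:[0,24] z:[15/2,20] -> hit [35/2,20], descend [6, 8, 15, 22]
    N6 x:[51/2,55/2] y:[23,24] z:[29/2,15] -> miss, prune
    N8 x:[35/2,27] y:[0,13] z:[15/2,11] -> miss, prune
    N15 x:[49/2,28] y:[0,10] z:[29/2,20] -> miss, prune
    N22 x:[27,57/2] y:[18,20] z:[8,21/2] -> miss, prune
  N17 x:[57/2,75/2] y:[2,31] z:[15,27] -> miss, prune
  N31 x:[17,57/2] y:[-5,26] z:[20,25] -> hit [20,25], descend [4, 13, 28, 30]
    N4 x:[41/2,22] y:[21,22] z:[43/2,49/2] -> hit [43/2,22] leaf, test {P21@t=43/2}
    N13 x:[26,57/2] y:[19,24] z:[41/2,43/2] -> miss, prune
    N28 x:[17,47/2] y:[-5,14] z:[20,25] -> miss, prune
    N30 x:[35/2,37/2] y:[21,26] z:[20,41/2] -> miss, prune

13 AABB tests over nodes [0, 1, 3, 6, 8, 15, 22, 17, 31, 4, 13, 28, 30]; 1 leaf entered; closest P21.

== RESULT ==
13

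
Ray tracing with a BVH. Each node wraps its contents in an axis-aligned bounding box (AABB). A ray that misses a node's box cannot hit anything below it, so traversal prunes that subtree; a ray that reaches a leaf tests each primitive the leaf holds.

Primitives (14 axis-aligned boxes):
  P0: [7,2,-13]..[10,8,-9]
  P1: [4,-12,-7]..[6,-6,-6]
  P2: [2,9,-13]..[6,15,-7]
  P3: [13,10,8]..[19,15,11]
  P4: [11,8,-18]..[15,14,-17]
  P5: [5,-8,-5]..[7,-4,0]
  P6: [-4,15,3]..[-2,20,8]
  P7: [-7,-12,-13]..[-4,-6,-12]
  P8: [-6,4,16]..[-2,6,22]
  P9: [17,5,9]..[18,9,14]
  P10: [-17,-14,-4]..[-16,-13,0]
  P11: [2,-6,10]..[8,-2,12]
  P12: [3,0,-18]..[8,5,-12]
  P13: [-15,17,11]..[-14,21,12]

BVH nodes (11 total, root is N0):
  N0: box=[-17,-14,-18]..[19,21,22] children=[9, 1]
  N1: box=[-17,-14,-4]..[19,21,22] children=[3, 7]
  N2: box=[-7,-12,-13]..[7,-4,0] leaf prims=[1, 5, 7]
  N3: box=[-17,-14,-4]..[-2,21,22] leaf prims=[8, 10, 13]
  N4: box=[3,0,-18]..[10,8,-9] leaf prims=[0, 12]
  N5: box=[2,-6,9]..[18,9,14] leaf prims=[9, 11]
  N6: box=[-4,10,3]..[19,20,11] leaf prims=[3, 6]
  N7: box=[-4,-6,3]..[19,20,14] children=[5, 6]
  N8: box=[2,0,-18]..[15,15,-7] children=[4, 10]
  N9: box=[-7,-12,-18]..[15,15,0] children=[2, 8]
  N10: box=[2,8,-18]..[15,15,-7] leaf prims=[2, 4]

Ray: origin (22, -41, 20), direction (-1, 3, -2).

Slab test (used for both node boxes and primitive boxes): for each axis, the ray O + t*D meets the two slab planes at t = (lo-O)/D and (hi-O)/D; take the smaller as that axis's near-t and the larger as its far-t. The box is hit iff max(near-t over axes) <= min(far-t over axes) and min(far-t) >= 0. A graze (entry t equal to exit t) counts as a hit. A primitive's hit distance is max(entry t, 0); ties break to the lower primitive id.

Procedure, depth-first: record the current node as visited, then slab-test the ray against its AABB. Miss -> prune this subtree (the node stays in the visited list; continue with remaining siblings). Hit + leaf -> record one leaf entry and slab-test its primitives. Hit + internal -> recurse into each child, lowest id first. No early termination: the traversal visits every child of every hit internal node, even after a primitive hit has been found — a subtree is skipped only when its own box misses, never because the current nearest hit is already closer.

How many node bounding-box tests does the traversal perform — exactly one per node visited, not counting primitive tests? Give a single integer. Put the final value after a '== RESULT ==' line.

Traverse from the root:
N0 x:[3,39] y:[9,62/3] z:[-1,19] -> hit [9,19], descend [1, 9]
  N1 x:[3,39] y:[9,62/3] z:[-1,12] -> hit [9,12], descend [3, 7]
    N3 x:[24,39] y:[9,62/3] z:[-1,12] -> miss, prune
    N7 x:[3,26] y:[35/3,61/3] z:[3,17/2] -> miss, prune
  N9 x:[7,29] y:[29/3,56/3] z:[10,19] -> hit [10,56/3], descend [2, 8]
    N2 x:[15,29] y:[29/3,37/3] z:[10,33/2] -> miss, prune
    N8 x:[7,20] y:[41/3,56/3] z:[27/2,19] -> hit [41/3,56/3], descend [4, 10]
      N4 x:[12,19] y:[41/3,49/3] z:[29/2,19] -> hit [29/2,49/3] leaf, test {P0@t=29/2, P12(miss)}
      N10 x:[7,20] y:[49/3,56/3] z:[27/2,19] -> hit [49/3,56/3] leaf, test {P2(miss), P4(miss)}

Summary -> nodes [0, 1, 3, 7, 9, 2, 8, 4, 10]; box-tests=9; leaf-entries=2; first=P0

== RESULT ==
9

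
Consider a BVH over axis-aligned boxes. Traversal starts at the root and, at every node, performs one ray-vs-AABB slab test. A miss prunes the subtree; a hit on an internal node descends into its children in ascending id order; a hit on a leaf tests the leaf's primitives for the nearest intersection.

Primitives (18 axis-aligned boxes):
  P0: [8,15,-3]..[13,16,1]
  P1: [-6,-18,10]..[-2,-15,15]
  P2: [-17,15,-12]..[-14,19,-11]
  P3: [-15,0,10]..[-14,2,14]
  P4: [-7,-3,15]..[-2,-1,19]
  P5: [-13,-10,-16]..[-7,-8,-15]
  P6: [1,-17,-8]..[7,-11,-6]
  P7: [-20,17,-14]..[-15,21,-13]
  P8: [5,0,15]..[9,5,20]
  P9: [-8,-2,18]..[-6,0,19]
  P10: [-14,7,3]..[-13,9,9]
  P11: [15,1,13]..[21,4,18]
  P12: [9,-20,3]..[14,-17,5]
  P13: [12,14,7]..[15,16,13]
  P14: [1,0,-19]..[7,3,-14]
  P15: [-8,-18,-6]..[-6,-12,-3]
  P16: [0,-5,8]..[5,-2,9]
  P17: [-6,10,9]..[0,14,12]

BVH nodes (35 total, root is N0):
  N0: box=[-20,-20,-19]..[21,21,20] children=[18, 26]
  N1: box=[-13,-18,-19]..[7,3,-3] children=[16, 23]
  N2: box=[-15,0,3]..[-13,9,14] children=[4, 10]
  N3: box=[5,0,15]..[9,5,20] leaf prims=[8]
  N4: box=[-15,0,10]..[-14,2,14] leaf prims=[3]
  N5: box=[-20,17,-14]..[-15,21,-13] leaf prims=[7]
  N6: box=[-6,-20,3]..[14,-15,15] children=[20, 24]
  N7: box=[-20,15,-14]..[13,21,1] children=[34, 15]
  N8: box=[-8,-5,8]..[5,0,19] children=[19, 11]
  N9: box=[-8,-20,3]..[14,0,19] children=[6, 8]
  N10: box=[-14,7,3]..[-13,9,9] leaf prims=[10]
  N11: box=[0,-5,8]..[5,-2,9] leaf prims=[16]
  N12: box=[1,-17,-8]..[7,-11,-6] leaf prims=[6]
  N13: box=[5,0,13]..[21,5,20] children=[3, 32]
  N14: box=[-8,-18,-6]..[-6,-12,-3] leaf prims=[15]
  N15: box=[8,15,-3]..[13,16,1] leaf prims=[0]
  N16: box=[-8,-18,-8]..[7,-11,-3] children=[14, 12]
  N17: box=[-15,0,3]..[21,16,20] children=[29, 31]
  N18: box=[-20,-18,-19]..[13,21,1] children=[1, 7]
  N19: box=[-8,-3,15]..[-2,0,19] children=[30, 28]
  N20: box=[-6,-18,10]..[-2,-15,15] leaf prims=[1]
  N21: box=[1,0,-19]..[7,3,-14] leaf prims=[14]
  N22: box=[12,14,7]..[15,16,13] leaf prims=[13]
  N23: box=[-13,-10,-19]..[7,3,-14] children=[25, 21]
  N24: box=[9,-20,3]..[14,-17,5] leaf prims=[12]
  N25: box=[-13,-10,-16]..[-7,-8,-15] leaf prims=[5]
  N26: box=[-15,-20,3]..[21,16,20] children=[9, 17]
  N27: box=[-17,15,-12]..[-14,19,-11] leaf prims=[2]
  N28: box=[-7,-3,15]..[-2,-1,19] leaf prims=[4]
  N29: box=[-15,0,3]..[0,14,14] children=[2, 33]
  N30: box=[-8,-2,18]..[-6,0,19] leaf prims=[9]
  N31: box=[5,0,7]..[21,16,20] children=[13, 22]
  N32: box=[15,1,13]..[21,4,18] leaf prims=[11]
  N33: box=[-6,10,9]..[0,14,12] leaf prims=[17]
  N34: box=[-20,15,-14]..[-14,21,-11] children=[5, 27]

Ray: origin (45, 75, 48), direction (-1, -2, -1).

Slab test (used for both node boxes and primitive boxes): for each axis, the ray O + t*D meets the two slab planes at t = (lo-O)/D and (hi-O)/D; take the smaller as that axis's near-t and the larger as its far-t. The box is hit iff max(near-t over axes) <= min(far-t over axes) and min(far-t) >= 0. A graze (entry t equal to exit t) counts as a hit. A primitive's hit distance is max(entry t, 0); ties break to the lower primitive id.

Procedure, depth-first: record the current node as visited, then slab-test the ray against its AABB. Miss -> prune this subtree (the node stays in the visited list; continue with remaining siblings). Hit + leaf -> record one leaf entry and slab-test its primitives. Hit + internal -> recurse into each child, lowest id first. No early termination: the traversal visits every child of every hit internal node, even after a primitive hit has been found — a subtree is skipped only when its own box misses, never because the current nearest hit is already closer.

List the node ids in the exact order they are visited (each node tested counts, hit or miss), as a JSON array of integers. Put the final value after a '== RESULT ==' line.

Traverse from the root:
N0 x:[24,65] y:[27,95/2] z:[28,67] -> hit [28,95/2], descend [18, 26]
  N18 x:[32,65] y:[27,93/2] z:[47,67] -> miss, prune
  N26 x:[24,60] y:[59/2,95/2] z:[28,45] -> hit [59/2,45], descend [9, 17]
    N9 x:[31,53] y:[75/2,95/2] z:[29,45] -> hit [75/2,45], descend [6, 8]
      N6 x:[31,51] y:[45,95/2] z:[33,45] -> hit [45,45], descend [20, 24]
        N20 x:[47,51] y:[45,93/2] z:[33,38] -> miss, prune
        N24 x:[31,36] y:[46,95/2] z:[43,45] -> miss, prune
      N8 x:[40,53] y:[75/2,40] z:[29,40] -> hit [40,40], descend [11, 19]
        N11 x:[40,45] y:[77/2,40] z:[39,40] -> hit [40,40] leaf, test {P16@t=40}
        N19 x:[47,53] y:[75/2,39] z:[29,33] -> miss, prune
    N17 x:[24,60] y:[59/2,75/2] z:[28,45] -> hit [59/2,75/2], descend [29, 31]
      N29 x:[45,60] y:[61/2,75/2] z:[34,45] -> miss, prune
      N31 x:[24,40] y:[59/2,75/2] z:[28,41] -> hit [59/2,75/2], descend [13, 22]
        N13 x:[24,40] y:[35,75/2] z:[28,35] -> hit [35,35], descend [3, 32]
          N3 x:[36,40] y:[35,75/2] z:[28,33] -> miss, prune
          N32 x:[24,30] y:[71/2,37] z:[30,35] -> miss, prune
        N22 x:[30,33] y:[59/2,61/2] z:[35,41] -> miss, prune

17 AABB tests over nodes [0, 18, 26, 9, 6, 20, 24, 8, 11, 19, 17, 29, 31, 13, 3, 32, 22]; 1 leaf entered; closest P16.

== RESULT ==
[0, 18, 26, 9, 6, 20, 24, 8, 11, 19, 17, 29, 31, 13, 3, 32, 22]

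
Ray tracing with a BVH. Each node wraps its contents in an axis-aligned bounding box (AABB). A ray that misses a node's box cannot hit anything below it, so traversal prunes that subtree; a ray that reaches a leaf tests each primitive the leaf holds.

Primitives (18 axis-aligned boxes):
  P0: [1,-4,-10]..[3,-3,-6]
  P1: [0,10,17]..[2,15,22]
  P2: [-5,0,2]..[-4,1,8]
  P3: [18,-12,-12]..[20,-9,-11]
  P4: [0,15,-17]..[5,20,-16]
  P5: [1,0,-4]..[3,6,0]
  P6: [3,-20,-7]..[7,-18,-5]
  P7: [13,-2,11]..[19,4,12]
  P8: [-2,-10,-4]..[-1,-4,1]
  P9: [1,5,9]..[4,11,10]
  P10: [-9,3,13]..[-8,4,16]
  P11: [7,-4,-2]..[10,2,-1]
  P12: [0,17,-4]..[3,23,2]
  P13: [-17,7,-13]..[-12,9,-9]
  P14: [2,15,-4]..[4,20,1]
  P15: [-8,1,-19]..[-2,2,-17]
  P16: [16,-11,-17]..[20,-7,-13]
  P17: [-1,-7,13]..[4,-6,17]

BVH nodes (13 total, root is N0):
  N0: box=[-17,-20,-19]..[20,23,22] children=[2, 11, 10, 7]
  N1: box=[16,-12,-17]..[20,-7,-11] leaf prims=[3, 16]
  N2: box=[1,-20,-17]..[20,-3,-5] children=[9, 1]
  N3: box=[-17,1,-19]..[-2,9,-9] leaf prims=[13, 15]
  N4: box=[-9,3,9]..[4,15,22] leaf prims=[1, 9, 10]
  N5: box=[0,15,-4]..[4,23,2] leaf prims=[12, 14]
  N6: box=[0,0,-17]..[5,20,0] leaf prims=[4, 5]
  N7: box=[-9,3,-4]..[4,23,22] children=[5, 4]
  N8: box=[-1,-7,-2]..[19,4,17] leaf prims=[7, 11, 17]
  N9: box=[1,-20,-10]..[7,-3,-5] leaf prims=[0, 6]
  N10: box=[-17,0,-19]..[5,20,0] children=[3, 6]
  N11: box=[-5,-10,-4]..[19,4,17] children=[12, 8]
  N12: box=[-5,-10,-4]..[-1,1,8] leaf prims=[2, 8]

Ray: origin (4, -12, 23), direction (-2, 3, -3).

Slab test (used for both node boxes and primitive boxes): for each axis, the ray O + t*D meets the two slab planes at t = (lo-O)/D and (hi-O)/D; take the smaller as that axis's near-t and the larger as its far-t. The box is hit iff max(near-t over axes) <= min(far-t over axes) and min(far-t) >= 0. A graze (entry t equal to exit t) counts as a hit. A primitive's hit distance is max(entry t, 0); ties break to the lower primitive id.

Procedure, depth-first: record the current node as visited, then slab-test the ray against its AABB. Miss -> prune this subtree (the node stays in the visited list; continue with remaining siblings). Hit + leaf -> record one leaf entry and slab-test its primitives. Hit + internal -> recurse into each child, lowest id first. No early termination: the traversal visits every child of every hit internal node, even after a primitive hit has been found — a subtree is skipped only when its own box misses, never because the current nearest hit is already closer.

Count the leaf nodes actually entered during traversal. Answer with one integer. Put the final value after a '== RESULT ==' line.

Trace the traversal:
N0 x:[-8,21/2] y:[-8/3,35/3] z:[1/3,14] -> hit [1/3,21/2], descend [2, 7, 10, 11]
  N2 x:[-8,3/2] y:[-8/3,3] z:[28/3,40/3] -> miss, prune
  N7 x:[0,13/2] y:[5,35/3] z:[1/3,9] -> hit [5,13/2], descend [4, 5]
    N4 x:[0,13/2] y:[5,9] z:[1/3,14/3] -> miss, prune
    N5 x:[0,2] y:[9,35/3] z:[7,9] -> miss, prune
  N10 x:[-1/2,21/2] y:[4,32/3] z:[23/3,14] -> hit [23/3,21/2], descend [3, 6]
    N3 x:[3,21/2] y:[13/3,7] z:[32/3,14] -> miss, prune
    N6 x:[-1/2,2] y:[4,32/3] z:[23/3,40/3] -> miss, prune
  N11 x:[-15/2,9/2] y:[2/3,16/3] z:[2,9] -> hit [2,9/2], descend [8, 12]
    N8 x:[-15/2,5/2] y:[5/3,16/3] z:[2,25/3] -> hit [2,5/2] leaf, test {P7(miss), P11(miss), P17@t=2}
    N12 x:[5/2,9/2] y:[2/3,13/3] z:[5,9] -> miss, prune

11 AABB tests over nodes [0, 2, 7, 4, 5, 10, 3, 6, 11, 8, 12]; 1 leaf entered; closest P17.

== RESULT ==
1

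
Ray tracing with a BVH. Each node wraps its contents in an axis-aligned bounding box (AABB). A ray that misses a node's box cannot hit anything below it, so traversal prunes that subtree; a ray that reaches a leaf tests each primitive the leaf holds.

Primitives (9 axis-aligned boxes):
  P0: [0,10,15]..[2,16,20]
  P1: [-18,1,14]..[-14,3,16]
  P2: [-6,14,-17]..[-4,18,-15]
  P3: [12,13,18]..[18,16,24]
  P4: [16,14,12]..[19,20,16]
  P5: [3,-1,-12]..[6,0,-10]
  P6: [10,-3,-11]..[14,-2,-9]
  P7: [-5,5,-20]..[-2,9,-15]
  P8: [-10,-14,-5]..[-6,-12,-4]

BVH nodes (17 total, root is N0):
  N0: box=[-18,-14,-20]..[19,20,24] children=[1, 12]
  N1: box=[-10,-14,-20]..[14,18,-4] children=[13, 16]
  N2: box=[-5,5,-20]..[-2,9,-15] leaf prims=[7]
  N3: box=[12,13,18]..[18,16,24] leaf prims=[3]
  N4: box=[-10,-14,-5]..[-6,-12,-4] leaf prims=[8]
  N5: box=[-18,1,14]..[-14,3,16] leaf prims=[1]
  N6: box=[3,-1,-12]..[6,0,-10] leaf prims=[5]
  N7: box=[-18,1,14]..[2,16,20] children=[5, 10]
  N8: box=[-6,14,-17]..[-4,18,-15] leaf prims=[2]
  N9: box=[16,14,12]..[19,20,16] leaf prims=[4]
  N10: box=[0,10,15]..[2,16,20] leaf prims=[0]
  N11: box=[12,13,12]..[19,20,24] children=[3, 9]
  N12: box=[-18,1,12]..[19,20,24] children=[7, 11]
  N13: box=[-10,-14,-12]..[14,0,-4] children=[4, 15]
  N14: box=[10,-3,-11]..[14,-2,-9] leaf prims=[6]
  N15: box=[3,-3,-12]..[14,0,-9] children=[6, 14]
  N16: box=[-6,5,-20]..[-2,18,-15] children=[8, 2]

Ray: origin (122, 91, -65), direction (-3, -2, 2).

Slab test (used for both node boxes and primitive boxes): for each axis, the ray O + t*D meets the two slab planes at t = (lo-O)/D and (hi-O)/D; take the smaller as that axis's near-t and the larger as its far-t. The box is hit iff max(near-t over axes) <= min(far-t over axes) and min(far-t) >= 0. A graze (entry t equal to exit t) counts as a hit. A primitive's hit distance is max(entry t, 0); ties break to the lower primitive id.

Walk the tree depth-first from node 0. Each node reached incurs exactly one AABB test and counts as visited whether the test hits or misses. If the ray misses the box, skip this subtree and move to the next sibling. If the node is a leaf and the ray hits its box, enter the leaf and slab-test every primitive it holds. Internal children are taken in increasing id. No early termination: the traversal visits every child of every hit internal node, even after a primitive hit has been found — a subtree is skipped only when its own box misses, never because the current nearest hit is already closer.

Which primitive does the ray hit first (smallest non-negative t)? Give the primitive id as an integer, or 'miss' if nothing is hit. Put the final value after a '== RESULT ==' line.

Traverse from the root:
N0 x:[103/3,140/3] y:[71/2,105/2] z:[45/2,89/2] -> hit [71/2,89/2], descend [1, 12]
  N1 x:[36,44] y:[73/2,105/2] z:[45/2,61/2] -> miss, prune
  N12 x:[103/3,140/3] y:[71/2,45] z:[77/2,89/2] -> hit [77/2,89/2], descend [7, 11]
    N7 x:[40,140/3] y:[75/2,45] z:[79/2,85/2] -> hit [40,85/2], descend [5, 10]
      N5 x:[136/3,140/3] y:[44,45] z:[79/2,81/2] -> miss, prune
      N10 x:[40,122/3] y:[75/2,81/2] z:[40,85/2] -> hit [40,81/2] leaf, test {P0@t=40}
    N11 x:[103/3,110/3] y:[71/2,39] z:[77/2,89/2] -> miss, prune

7 AABB tests over nodes [0, 1, 12, 7, 5, 10, 11]; 1 leaf entered; closest P0.

== RESULT ==
0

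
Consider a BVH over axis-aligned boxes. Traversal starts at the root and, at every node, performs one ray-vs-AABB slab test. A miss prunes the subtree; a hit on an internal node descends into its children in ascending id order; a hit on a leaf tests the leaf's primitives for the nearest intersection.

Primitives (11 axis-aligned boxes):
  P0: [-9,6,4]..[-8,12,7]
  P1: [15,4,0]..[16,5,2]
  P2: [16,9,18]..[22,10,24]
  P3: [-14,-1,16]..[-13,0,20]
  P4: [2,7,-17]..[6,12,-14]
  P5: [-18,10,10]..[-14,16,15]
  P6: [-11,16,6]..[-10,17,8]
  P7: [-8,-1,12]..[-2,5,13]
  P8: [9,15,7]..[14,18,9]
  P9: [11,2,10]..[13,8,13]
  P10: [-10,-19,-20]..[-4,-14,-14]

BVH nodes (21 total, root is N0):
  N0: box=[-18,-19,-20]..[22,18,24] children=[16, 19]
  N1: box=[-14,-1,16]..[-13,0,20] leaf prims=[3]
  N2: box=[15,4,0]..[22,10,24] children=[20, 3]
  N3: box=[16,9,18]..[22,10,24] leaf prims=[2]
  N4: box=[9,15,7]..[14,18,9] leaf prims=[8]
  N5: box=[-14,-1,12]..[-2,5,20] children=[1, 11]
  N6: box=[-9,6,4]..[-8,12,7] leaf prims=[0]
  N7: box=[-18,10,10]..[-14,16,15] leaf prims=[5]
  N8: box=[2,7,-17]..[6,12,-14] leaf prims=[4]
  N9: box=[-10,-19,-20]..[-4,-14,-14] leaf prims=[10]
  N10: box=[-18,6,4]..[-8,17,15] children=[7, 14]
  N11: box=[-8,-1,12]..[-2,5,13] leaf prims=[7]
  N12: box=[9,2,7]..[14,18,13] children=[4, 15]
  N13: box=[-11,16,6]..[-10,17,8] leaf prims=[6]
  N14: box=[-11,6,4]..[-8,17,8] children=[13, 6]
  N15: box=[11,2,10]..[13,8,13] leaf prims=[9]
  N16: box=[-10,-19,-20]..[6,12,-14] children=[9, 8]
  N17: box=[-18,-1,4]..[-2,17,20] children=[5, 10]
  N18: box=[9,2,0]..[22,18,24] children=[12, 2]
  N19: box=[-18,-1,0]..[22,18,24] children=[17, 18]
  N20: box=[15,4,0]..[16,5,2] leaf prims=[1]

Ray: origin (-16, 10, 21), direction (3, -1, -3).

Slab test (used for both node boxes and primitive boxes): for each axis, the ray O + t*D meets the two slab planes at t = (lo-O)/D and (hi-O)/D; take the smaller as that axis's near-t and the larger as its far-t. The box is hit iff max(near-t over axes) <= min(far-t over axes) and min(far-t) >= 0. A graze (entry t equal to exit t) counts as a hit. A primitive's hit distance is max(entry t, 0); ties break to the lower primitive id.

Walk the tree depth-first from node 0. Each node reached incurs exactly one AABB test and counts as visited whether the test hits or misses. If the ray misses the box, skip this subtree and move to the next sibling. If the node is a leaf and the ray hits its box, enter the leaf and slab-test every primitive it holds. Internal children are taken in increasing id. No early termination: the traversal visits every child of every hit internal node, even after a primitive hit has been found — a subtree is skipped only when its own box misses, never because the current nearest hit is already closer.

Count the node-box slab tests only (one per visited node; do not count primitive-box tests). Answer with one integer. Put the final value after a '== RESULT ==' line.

Traverse from the root:
N0 x:[-2/3,38/3] y:[-8,29] z:[-1,41/3] -> hit [-2/3,38/3], descend [16, 19]
  N16 x:[2,22/3] y:[-2,29] z:[35/3,41/3] -> miss, prune
  N19 x:[-2/3,38/3] y:[-8,11] z:[-1,7] -> hit [-2/3,7], descend [17, 18]
    N17 x:[-2/3,14/3] y:[-7,11] z:[1/3,17/3] -> hit [1/3,14/3], descend [5, 10]
      N5 x:[2/3,14/3] y:[5,11] z:[1/3,3] -> miss, prune
      N10 x:[-2/3,8/3] y:[-7,4] z:[2,17/3] -> hit [2,8/3], descend [7, 14]
        N7 x:[-2/3,2/3] y:[-6,0] z:[2,11/3] -> miss, prune
        N14 x:[5/3,8/3] y:[-7,4] z:[13/3,17/3] -> miss, prune
    N18 x:[25/3,38/3] y:[-8,8] z:[-1,7] -> miss, prune

order=[0, 16, 19, 17, 5, 10, 7, 14, 18]  |boxes|=9  |leaves|=0  hit=miss

== RESULT ==
9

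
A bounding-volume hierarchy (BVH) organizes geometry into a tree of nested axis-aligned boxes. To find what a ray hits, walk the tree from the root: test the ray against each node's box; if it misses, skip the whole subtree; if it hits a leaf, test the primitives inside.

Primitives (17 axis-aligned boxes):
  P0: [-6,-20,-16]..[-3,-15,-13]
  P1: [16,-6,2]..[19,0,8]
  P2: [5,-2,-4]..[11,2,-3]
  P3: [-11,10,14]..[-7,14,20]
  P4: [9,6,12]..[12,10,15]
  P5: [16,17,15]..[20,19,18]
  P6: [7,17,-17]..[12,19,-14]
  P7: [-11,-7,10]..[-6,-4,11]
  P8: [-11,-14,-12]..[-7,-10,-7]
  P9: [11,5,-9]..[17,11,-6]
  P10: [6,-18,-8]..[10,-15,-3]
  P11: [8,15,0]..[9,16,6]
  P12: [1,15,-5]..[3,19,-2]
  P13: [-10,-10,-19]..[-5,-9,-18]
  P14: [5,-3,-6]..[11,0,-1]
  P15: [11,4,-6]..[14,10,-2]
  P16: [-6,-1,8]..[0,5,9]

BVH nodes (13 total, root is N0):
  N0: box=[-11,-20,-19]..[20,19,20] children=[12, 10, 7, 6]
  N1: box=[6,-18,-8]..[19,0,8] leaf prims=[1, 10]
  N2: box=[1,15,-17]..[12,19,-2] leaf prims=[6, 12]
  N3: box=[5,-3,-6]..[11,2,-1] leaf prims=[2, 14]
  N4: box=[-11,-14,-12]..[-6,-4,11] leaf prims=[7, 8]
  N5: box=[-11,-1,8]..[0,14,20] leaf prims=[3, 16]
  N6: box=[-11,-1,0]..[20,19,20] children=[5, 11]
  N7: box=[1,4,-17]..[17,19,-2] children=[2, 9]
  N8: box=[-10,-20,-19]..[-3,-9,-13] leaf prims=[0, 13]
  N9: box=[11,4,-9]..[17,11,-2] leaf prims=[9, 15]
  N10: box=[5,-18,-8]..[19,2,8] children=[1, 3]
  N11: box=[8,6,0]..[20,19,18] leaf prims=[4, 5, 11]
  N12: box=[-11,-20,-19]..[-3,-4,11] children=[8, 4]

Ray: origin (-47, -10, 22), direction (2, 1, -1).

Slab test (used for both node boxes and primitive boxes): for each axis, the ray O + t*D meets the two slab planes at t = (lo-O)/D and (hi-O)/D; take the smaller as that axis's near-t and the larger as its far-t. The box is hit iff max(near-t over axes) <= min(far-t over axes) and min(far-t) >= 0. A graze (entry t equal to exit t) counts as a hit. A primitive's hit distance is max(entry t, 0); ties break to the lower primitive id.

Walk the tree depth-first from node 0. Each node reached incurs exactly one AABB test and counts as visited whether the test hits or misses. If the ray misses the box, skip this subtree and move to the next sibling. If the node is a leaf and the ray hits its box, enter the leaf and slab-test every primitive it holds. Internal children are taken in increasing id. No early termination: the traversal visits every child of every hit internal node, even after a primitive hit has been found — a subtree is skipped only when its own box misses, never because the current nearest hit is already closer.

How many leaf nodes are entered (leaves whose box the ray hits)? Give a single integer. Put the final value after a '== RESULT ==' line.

Traverse from the root:
N0 x:[18,67/2] y:[-10,29] z:[2,41] -> hit [18,29], descend [6, 7, 10, 12]
  N6 x:[18,67/2] y:[9,29] z:[2,22] -> hit [18,22], descend [5, 11]
    N5 x:[18,47/2] y:[9,24] z:[2,14] -> miss, prune
    N11 x:[55/2,67/2] y:[16,29] z:[4,22] -> miss, prune
  N7 x:[24,32] y:[14,29] z:[24,39] -> hit [24,29], descend [2, 9]
    N2 x:[24,59/2] y:[25,29] z:[24,39] -> hit [25,29] leaf, test {P6(miss), P12@t=25}
    N9 x:[29,32] y:[14,21] z:[24,31] -> miss, prune
  N10 x:[26,33] y:[-8,12] z:[14,30] -> miss, prune
  N12 x:[18,22] y:[-10,6] z:[11,41] -> miss, prune

Visited [0, 6, 5, 11, 7, 2, 9, 10, 12]. Tests: 9 box, 1 leaf. Nearest: P12.

== RESULT ==
1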